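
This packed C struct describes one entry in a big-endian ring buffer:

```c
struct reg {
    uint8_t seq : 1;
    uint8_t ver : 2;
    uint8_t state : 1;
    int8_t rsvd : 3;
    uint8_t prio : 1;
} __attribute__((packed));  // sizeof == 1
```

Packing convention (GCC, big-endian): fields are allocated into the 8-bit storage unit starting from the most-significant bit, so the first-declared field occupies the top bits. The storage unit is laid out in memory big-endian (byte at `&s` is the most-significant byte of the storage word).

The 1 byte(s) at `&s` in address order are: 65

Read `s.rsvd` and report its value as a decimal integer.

[0]=0x65 (big-endian) → word 0x65
seq [7+:1] = (word>>7) & 0x1 = 0
ver [5+:2] = (word>>5) & 0x3 = 3
state [4+:1] = (word>>4) & 0x1 = 0
rsvd [1+:3] = (word>>1) & 0x7 = 2  ←
prio [0+:1] = (word>>0) & 0x1 = 1
rsvd signed 3b, MSB=0: value = 2

2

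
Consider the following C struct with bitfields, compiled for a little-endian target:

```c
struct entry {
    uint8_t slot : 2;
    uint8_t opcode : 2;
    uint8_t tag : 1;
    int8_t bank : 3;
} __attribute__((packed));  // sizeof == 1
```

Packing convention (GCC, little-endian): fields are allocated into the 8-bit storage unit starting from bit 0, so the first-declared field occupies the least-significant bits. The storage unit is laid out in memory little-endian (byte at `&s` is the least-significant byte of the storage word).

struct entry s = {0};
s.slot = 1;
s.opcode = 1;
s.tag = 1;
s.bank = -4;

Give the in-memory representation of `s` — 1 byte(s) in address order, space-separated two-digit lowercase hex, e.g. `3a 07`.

95

slot:2 = 1 → 0x1 << 0 → word 0x01
opcode:2 = 1 → 0x1 << 2 → word 0x05
tag:1 = 1 → 0x1 << 4 → word 0x15
bank:3 = -4 → 0x4 << 5 → word 0x95
word = 0x95 → little-endian bytes:
  [0]=0x95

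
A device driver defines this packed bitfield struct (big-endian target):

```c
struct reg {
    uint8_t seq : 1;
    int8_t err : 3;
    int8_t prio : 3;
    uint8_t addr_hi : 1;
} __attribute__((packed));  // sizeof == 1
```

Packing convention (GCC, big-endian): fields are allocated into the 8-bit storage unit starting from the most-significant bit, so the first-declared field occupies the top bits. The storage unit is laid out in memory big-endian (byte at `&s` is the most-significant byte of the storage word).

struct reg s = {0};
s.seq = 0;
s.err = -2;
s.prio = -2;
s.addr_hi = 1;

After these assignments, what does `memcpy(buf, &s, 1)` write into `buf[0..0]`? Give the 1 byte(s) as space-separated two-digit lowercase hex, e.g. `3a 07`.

seq:1 = 0 → 0x0 << 7 → word 0x00
err:3 = -2 → 0x6 << 4 → word 0x60
prio:3 = -2 → 0x6 << 1 → word 0x6c
addr_hi:1 = 1 → 0x1 << 0 → word 0x6d
word = 0x6d → big-endian bytes:
  [0]=0x6d

6d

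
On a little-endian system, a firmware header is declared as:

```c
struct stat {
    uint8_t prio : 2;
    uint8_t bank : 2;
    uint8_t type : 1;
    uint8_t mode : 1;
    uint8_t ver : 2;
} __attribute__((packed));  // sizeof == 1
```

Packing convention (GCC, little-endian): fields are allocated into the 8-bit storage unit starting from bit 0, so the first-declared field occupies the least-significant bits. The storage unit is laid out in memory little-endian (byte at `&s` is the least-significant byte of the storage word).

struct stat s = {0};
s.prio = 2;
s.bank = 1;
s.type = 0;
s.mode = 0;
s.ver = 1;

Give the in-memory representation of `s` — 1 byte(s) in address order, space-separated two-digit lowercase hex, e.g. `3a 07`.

prio:2 = 2 → 0x2 << 0 → word 0x02
bank:2 = 1 → 0x1 << 2 → word 0x06
type:1 = 0 → 0x0 << 4 → word 0x06
mode:1 = 0 → 0x0 << 5 → word 0x06
ver:2 = 1 → 0x1 << 6 → word 0x46
word = 0x46 → little-endian bytes:
  [0]=0x46

46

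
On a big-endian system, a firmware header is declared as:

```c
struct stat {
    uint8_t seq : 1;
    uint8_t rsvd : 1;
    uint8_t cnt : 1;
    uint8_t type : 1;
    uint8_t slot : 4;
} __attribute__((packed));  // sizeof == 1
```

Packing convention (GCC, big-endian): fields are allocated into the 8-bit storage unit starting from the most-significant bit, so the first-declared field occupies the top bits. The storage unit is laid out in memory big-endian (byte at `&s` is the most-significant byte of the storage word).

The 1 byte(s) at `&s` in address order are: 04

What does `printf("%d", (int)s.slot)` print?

4

[0]=0x04 (big-endian) → word 0x04
seq:1 @ bit 7 → (0x04>>7)&0x1 = 0x0
rsvd:1 @ bit 6 → (0x04>>6)&0x1 = 0x0
cnt:1 @ bit 5 → (0x04>>5)&0x1 = 0x0
type:1 @ bit 4 → (0x04>>4)&0x1 = 0x0
slot:4 @ bit 0 → (0x04>>0)&0xf = 0x4  ←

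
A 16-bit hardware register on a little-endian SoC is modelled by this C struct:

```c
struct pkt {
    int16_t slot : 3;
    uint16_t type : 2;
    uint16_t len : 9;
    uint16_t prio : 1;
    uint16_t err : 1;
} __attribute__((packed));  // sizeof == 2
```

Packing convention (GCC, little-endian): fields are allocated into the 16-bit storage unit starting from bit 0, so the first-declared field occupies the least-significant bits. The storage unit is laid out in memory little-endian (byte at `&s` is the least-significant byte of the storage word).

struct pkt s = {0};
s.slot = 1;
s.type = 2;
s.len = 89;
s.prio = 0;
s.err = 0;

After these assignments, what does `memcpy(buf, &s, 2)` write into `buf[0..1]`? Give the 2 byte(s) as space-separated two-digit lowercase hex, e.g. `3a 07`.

slot (3b) val=1 bits=0x1 at bit 0: 0x0001
type (2b) val=2 bits=0x2 at bit 3: 0x0011
len (9b) val=89 bits=0x59 at bit 5: 0x0b31
prio (1b) val=0 bits=0x0 at bit 14: 0x0b31
err (1b) val=0 bits=0x0 at bit 15: 0x0b31
word = 0x0b31 → little-endian bytes:
  [0]=0x31  [1]=0x0b

31 0b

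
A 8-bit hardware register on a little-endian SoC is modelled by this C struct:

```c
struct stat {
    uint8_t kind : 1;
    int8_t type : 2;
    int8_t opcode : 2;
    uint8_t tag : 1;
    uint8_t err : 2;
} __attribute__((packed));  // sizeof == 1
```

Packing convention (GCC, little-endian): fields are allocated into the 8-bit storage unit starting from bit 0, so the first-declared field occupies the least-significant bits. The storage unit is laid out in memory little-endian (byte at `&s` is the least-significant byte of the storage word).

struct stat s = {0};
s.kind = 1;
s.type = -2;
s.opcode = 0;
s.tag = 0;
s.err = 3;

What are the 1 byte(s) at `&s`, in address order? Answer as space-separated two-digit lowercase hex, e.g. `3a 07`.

c5

[0+:1] kind=1 & 0x1 = 0x1; word=0x01
[1+:2] type=-2 & 0x3 = 0x2; word=0x05
[3+:2] opcode=0 & 0x3 = 0x0; word=0x05
[5+:1] tag=0 & 0x1 = 0x0; word=0x05
[6+:2] err=3 & 0x3 = 0x3; word=0xc5
word = 0xc5 → little-endian bytes:
  [0]=0xc5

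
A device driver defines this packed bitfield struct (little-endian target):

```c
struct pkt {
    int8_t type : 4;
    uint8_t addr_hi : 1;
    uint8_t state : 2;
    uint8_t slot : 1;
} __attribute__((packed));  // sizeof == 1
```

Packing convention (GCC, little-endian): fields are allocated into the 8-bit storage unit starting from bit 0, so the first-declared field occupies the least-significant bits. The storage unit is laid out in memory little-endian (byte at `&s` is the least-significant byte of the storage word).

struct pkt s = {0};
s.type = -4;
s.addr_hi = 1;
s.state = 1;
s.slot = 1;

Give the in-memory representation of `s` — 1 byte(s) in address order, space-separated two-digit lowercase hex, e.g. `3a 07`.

bc

[0+:4] type=-4 & 0xf = 0xc; word=0x0c
[4+:1] addr_hi=1 & 0x1 = 0x1; word=0x1c
[5+:2] state=1 & 0x3 = 0x1; word=0x3c
[7+:1] slot=1 & 0x1 = 0x1; word=0xbc
word = 0xbc → little-endian bytes:
  [0]=0xbc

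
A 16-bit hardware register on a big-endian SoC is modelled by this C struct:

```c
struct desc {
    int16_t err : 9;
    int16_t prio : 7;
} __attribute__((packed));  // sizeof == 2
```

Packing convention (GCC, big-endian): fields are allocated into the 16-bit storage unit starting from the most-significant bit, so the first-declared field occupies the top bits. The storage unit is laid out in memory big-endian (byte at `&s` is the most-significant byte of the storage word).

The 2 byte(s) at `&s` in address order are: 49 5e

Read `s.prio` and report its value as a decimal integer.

-34

[0]=0x49 [1]=0x5e (big-endian) → word 0x495e
err [7+:9] = (word>>7) & 0x1ff = 146
prio [0+:7] = (word>>0) & 0x7f = 94  ←
prio signed 7b, MSB=1: 94 - 128 = -34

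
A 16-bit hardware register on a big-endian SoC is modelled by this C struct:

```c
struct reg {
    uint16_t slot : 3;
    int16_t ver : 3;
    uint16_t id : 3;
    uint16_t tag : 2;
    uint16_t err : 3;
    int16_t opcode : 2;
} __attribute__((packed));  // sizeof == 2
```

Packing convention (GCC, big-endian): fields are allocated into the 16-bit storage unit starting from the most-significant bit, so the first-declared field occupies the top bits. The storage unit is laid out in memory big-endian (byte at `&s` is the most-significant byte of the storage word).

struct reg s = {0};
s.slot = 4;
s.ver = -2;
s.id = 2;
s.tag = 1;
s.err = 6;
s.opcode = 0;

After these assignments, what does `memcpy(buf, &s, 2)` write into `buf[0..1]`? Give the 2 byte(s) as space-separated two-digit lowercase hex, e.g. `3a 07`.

99 38

[13+:3] slot=4 & 0x7 = 0x4; word=0x8000
[10+:3] ver=-2 & 0x7 = 0x6; word=0x9800
[7+:3] id=2 & 0x7 = 0x2; word=0x9900
[5+:2] tag=1 & 0x3 = 0x1; word=0x9920
[2+:3] err=6 & 0x7 = 0x6; word=0x9938
[0+:2] opcode=0 & 0x3 = 0x0; word=0x9938
word = 0x9938 → big-endian bytes:
  [0]=0x99  [1]=0x38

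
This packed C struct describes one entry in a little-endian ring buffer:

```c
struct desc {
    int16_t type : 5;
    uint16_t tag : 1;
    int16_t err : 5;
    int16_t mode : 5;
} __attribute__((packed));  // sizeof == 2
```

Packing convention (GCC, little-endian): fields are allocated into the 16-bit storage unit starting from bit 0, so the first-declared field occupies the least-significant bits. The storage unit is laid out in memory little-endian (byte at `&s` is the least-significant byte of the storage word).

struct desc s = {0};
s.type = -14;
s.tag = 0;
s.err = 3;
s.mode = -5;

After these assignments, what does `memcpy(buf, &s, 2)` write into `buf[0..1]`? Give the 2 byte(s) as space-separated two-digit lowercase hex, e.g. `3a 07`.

d2 d8

type:5 = -14 → 0x12 << 0 → word 0x0012
tag:1 = 0 → 0x0 << 5 → word 0x0012
err:5 = 3 → 0x3 << 6 → word 0x00d2
mode:5 = -5 → 0x1b << 11 → word 0xd8d2
word = 0xd8d2 → little-endian bytes:
  [0]=0xd2  [1]=0xd8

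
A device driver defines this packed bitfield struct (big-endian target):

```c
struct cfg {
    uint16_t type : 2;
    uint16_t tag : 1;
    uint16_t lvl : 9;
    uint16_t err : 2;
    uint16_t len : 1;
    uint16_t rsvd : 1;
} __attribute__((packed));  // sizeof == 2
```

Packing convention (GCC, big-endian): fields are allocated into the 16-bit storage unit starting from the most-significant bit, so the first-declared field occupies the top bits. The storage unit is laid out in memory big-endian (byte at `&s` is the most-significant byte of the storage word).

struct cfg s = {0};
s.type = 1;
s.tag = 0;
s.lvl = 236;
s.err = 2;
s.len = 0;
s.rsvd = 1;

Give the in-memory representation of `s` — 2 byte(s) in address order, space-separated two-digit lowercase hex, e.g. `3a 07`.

4e c9

[14+:2] type=1 & 0x3 = 0x1; word=0x4000
[13+:1] tag=0 & 0x1 = 0x0; word=0x4000
[4+:9] lvl=236 & 0x1ff = 0xec; word=0x4ec0
[2+:2] err=2 & 0x3 = 0x2; word=0x4ec8
[1+:1] len=0 & 0x1 = 0x0; word=0x4ec8
[0+:1] rsvd=1 & 0x1 = 0x1; word=0x4ec9
word = 0x4ec9 → big-endian bytes:
  [0]=0x4e  [1]=0xc9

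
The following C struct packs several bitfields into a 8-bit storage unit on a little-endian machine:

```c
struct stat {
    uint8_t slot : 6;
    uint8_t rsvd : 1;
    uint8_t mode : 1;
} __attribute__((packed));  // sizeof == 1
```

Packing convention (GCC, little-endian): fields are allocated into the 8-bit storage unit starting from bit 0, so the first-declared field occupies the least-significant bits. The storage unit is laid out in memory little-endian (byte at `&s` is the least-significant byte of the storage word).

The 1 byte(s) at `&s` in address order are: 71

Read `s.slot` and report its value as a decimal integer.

[0]=0x71 (little-endian) → word 0x71
slot:6 @ bit 0 → (0x71>>0)&0x3f = 0x31  ←
rsvd:1 @ bit 6 → (0x71>>6)&0x1 = 0x1
mode:1 @ bit 7 → (0x71>>7)&0x1 = 0x0

49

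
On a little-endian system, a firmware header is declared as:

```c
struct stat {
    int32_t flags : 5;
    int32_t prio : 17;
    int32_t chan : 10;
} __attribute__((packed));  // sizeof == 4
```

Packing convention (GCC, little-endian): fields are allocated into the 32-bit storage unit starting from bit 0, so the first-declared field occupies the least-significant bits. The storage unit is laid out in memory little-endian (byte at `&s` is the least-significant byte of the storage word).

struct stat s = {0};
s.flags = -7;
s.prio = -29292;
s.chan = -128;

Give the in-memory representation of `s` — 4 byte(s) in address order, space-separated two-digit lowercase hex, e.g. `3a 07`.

99 b2 31 e0

flags (5b) val=-7 bits=0x19 at bit 0: 0x00000019
prio (17b) val=-29292 bits=0x18d94 at bit 5: 0x0031b299
chan (10b) val=-128 bits=0x380 at bit 22: 0xe031b299
word = 0xe031b299 → little-endian bytes:
  [0]=0x99  [1]=0xb2  [2]=0x31  [3]=0xe0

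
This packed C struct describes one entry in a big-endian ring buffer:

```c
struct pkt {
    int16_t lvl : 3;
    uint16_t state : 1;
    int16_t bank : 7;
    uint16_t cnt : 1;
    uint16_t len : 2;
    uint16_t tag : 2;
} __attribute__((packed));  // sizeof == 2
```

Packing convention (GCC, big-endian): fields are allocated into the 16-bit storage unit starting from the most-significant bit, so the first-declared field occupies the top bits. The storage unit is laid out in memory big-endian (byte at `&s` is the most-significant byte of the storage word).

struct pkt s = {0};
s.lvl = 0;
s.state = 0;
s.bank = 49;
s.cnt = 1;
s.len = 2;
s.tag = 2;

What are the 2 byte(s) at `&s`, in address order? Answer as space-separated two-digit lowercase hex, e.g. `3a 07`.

06 3a

lvl (3b) val=0 bits=0x0 at bit 13: 0x0000
state (1b) val=0 bits=0x0 at bit 12: 0x0000
bank (7b) val=49 bits=0x31 at bit 5: 0x0620
cnt (1b) val=1 bits=0x1 at bit 4: 0x0630
len (2b) val=2 bits=0x2 at bit 2: 0x0638
tag (2b) val=2 bits=0x2 at bit 0: 0x063a
word = 0x063a → big-endian bytes:
  [0]=0x06  [1]=0x3a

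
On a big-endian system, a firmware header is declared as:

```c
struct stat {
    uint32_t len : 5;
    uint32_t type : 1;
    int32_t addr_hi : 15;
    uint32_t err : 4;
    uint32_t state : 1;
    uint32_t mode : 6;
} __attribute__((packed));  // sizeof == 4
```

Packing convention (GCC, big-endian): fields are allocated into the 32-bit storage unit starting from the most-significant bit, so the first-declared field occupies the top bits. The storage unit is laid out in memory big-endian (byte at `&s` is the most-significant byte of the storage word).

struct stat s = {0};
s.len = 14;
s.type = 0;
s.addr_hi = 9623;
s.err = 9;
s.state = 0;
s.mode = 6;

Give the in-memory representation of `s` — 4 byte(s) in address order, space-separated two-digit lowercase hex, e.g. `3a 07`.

[27+:5] len=14 & 0x1f = 0xe; word=0x70000000
[26+:1] type=0 & 0x1 = 0x0; word=0x70000000
[11+:15] addr_hi=9623 & 0x7fff = 0x2597; word=0x712cb800
[7+:4] err=9 & 0xf = 0x9; word=0x712cbc80
[6+:1] state=0 & 0x1 = 0x0; word=0x712cbc80
[0+:6] mode=6 & 0x3f = 0x6; word=0x712cbc86
word = 0x712cbc86 → big-endian bytes:
  [0]=0x71  [1]=0x2c  [2]=0xbc  [3]=0x86

71 2c bc 86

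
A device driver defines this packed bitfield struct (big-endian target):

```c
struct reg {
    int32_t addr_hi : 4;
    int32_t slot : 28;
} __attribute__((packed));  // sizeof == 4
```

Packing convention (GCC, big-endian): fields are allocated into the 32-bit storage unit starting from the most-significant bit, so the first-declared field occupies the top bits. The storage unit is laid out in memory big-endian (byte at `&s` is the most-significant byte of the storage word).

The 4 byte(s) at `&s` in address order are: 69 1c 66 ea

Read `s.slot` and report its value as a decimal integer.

[0]=0x69 [1]=0x1c [2]=0x66 [3]=0xea (big-endian) → word 0x691c66ea
addr_hi:4 @ bit 28 → (0x691c66ea>>28)&0xf = 0x6
slot:28 @ bit 0 → (0x691c66ea>>0)&0xfffffff = 0x91c66ea  ←
slot signed 28b, MSB=1: 152856298 - 268435456 = -115579158

-115579158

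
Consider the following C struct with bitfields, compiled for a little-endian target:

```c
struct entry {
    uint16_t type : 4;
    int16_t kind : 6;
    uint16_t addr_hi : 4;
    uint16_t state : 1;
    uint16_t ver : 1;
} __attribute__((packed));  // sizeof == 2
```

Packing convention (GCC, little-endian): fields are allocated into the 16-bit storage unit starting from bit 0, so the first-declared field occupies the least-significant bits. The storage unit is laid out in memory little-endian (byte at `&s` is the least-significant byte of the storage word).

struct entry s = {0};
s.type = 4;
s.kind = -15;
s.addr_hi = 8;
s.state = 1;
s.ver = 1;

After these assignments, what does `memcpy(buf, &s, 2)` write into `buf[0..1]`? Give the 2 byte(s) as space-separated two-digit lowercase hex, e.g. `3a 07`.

type (4b) val=4 bits=0x4 at bit 0: 0x0004
kind (6b) val=-15 bits=0x31 at bit 4: 0x0314
addr_hi (4b) val=8 bits=0x8 at bit 10: 0x2314
state (1b) val=1 bits=0x1 at bit 14: 0x6314
ver (1b) val=1 bits=0x1 at bit 15: 0xe314
word = 0xe314 → little-endian bytes:
  [0]=0x14  [1]=0xe3

14 e3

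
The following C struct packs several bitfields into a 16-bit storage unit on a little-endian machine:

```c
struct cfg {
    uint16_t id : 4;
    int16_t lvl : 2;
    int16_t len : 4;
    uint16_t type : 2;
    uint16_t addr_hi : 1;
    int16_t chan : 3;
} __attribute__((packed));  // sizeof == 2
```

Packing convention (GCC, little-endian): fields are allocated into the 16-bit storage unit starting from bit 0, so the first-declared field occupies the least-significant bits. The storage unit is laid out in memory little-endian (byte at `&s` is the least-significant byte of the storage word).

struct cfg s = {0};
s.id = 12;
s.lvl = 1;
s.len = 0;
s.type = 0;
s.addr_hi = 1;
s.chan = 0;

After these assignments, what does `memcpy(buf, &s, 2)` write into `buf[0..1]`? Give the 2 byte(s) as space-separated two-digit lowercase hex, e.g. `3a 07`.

id:4 = 12 → 0xc << 0 → word 0x000c
lvl:2 = 1 → 0x1 << 4 → word 0x001c
len:4 = 0 → 0x0 << 6 → word 0x001c
type:2 = 0 → 0x0 << 10 → word 0x001c
addr_hi:1 = 1 → 0x1 << 12 → word 0x101c
chan:3 = 0 → 0x0 << 13 → word 0x101c
word = 0x101c → little-endian bytes:
  [0]=0x1c  [1]=0x10

1c 10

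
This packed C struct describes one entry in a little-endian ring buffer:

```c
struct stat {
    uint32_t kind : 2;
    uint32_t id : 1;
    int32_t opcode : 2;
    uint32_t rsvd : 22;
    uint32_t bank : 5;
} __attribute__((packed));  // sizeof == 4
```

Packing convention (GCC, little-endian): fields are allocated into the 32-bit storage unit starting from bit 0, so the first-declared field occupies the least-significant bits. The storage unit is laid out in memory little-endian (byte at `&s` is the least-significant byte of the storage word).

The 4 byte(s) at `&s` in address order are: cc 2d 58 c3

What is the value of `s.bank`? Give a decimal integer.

24

[0]=0xcc [1]=0x2d [2]=0x58 [3]=0xc3 (little-endian) → word 0xc3582dcc
kind [0+:2] = (word>>0) & 0x3 = 0
id [2+:1] = (word>>2) & 0x1 = 1
opcode [3+:2] = (word>>3) & 0x3 = 1
rsvd [5+:22] = (word>>5) & 0x3fffff = 1753454
bank [27+:5] = (word>>27) & 0x1f = 24  ←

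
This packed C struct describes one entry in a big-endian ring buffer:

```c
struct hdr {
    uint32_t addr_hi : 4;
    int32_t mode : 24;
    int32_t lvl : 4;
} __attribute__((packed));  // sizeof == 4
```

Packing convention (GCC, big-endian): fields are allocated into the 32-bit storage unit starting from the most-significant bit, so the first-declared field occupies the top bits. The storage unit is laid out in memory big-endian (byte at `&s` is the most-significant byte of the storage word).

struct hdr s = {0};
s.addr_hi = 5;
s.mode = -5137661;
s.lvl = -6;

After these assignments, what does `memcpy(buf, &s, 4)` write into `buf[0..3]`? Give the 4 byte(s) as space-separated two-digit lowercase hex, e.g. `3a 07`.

addr_hi:4 = 5 → 0x5 << 28 → word 0x50000000
mode:24 = -5137661 → 0xb19b03 << 4 → word 0x5b19b030
lvl:4 = -6 → 0xa << 0 → word 0x5b19b03a
word = 0x5b19b03a → big-endian bytes:
  [0]=0x5b  [1]=0x19  [2]=0xb0  [3]=0x3a

5b 19 b0 3a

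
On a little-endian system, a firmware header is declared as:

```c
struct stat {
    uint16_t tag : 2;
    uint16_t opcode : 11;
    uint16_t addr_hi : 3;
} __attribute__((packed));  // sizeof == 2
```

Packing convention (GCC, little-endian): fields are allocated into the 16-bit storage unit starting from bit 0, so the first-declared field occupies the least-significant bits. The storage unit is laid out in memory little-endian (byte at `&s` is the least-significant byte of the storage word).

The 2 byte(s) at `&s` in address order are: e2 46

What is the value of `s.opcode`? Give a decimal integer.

[0]=0xe2 [1]=0x46 (little-endian) → word 0x46e2
tag [0+:2] = (word>>0) & 0x3 = 2
opcode [2+:11] = (word>>2) & 0x7ff = 440  ←
addr_hi [13+:3] = (word>>13) & 0x7 = 2

440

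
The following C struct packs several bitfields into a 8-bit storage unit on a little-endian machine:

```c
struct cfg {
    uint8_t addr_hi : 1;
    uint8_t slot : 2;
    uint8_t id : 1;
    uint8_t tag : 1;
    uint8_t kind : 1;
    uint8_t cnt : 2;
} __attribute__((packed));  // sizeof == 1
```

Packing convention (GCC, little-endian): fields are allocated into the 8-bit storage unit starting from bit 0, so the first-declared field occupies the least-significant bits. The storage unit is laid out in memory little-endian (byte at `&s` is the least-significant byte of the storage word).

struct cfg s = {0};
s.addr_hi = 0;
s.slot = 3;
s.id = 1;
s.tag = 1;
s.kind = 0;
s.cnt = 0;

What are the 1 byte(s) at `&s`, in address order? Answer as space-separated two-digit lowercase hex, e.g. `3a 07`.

addr_hi:1 = 0 → 0x0 << 0 → word 0x00
slot:2 = 3 → 0x3 << 1 → word 0x06
id:1 = 1 → 0x1 << 3 → word 0x0e
tag:1 = 1 → 0x1 << 4 → word 0x1e
kind:1 = 0 → 0x0 << 5 → word 0x1e
cnt:2 = 0 → 0x0 << 6 → word 0x1e
word = 0x1e → little-endian bytes:
  [0]=0x1e

1e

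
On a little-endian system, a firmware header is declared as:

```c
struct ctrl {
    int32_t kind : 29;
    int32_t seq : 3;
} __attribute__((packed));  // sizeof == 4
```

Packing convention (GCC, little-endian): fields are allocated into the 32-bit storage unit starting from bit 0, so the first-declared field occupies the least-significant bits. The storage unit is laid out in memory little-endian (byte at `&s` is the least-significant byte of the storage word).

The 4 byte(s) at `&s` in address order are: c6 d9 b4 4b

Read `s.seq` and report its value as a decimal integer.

2

[0]=0xc6 [1]=0xd9 [2]=0xb4 [3]=0x4b (little-endian) → word 0x4bb4d9c6
kind:29 @ bit 0 → (0x4bb4d9c6>>0)&0x1fffffff = 0xbb4d9c6
seq:3 @ bit 29 → (0x4bb4d9c6>>29)&0x7 = 0x2  ←
seq signed 3b, MSB=0: value = 2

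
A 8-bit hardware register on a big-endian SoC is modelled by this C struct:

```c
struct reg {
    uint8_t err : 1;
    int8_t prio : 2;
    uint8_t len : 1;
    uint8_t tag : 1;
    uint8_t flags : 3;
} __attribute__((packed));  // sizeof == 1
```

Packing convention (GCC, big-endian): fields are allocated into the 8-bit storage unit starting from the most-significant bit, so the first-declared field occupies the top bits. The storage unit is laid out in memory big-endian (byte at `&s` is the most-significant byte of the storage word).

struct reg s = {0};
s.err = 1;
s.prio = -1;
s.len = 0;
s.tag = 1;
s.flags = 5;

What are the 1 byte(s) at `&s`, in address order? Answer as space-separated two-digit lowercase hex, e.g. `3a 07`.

err (1b) val=1 bits=0x1 at bit 7: 0x80
prio (2b) val=-1 bits=0x3 at bit 5: 0xe0
len (1b) val=0 bits=0x0 at bit 4: 0xe0
tag (1b) val=1 bits=0x1 at bit 3: 0xe8
flags (3b) val=5 bits=0x5 at bit 0: 0xed
word = 0xed → big-endian bytes:
  [0]=0xed

ed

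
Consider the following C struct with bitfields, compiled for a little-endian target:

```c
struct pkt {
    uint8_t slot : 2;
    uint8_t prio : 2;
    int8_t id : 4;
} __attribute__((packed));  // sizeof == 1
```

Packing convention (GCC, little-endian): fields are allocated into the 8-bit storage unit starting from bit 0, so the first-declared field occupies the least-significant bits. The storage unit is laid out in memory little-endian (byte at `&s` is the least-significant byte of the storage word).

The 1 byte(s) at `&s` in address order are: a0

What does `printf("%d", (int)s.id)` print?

[0]=0xa0 (little-endian) → word 0xa0
slot:2 @ bit 0 → (0xa0>>0)&0x3 = 0x0
prio:2 @ bit 2 → (0xa0>>2)&0x3 = 0x0
id:4 @ bit 4 → (0xa0>>4)&0xf = 0xa  ←
id signed 4b, MSB=1: 10 - 16 = -6

-6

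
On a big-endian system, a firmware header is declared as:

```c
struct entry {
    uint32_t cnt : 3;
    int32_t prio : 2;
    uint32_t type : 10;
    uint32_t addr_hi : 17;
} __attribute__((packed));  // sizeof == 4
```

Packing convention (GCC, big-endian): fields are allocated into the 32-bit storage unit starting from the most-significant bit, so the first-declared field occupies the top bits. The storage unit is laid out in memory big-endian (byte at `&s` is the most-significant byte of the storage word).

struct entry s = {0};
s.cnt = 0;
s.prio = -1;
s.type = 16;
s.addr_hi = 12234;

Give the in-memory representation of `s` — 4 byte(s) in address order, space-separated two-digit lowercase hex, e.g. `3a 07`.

18 20 2f ca

cnt:3 = 0 → 0x0 << 29 → word 0x00000000
prio:2 = -1 → 0x3 << 27 → word 0x18000000
type:10 = 16 → 0x10 << 17 → word 0x18200000
addr_hi:17 = 12234 → 0x2fca << 0 → word 0x18202fca
word = 0x18202fca → big-endian bytes:
  [0]=0x18  [1]=0x20  [2]=0x2f  [3]=0xca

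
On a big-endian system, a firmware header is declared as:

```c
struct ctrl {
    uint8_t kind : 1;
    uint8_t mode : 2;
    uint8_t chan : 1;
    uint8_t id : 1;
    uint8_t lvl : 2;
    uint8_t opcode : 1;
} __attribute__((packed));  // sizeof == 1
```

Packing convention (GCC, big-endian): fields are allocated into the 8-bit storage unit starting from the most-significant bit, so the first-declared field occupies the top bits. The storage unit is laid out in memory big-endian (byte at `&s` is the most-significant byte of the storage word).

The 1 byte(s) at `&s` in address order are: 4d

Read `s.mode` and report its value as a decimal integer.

2

[0]=0x4d (big-endian) → word 0x4d
kind [7+:1] = (word>>7) & 0x1 = 0
mode [5+:2] = (word>>5) & 0x3 = 2  ←
chan [4+:1] = (word>>4) & 0x1 = 0
id [3+:1] = (word>>3) & 0x1 = 1
lvl [1+:2] = (word>>1) & 0x3 = 2
opcode [0+:1] = (word>>0) & 0x1 = 1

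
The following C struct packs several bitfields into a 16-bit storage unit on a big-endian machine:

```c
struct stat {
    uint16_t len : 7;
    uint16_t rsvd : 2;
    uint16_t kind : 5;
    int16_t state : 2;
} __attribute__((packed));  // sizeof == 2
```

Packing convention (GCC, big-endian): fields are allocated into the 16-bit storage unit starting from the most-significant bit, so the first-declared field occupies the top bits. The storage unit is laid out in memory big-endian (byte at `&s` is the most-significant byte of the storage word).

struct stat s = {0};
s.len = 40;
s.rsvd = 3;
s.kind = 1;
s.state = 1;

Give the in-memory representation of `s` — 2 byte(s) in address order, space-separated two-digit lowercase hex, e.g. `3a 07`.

len:7 = 40 → 0x28 << 9 → word 0x5000
rsvd:2 = 3 → 0x3 << 7 → word 0x5180
kind:5 = 1 → 0x1 << 2 → word 0x5184
state:2 = 1 → 0x1 << 0 → word 0x5185
word = 0x5185 → big-endian bytes:
  [0]=0x51  [1]=0x85

51 85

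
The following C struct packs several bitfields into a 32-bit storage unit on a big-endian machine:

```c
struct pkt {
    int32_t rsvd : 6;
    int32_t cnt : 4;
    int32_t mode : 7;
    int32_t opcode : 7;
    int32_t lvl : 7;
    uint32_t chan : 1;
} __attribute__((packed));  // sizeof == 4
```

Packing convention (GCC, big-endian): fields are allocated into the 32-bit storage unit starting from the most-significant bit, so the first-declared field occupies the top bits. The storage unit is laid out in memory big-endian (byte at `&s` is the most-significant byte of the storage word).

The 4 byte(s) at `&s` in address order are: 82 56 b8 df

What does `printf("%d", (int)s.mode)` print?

45

[0]=0x82 [1]=0x56 [2]=0xb8 [3]=0xdf (big-endian) → word 0x8256b8df
rsvd:6 @ bit 26 → (0x8256b8df>>26)&0x3f = 0x20
cnt:4 @ bit 22 → (0x8256b8df>>22)&0xf = 0x9
mode:7 @ bit 15 → (0x8256b8df>>15)&0x7f = 0x2d  ←
opcode:7 @ bit 8 → (0x8256b8df>>8)&0x7f = 0x38
lvl:7 @ bit 1 → (0x8256b8df>>1)&0x7f = 0x6f
chan:1 @ bit 0 → (0x8256b8df>>0)&0x1 = 0x1
mode signed 7b, MSB=0: value = 45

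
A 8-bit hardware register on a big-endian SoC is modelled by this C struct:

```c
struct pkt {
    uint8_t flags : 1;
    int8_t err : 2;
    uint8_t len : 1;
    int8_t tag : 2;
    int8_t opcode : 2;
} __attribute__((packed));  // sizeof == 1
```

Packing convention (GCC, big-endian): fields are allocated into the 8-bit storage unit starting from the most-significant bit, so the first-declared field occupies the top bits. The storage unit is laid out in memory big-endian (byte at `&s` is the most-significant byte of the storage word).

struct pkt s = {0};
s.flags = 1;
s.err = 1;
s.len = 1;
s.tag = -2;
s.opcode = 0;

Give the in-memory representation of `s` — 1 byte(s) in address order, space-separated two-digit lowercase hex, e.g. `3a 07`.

[7+:1] flags=1 & 0x1 = 0x1; word=0x80
[5+:2] err=1 & 0x3 = 0x1; word=0xa0
[4+:1] len=1 & 0x1 = 0x1; word=0xb0
[2+:2] tag=-2 & 0x3 = 0x2; word=0xb8
[0+:2] opcode=0 & 0x3 = 0x0; word=0xb8
word = 0xb8 → big-endian bytes:
  [0]=0xb8

b8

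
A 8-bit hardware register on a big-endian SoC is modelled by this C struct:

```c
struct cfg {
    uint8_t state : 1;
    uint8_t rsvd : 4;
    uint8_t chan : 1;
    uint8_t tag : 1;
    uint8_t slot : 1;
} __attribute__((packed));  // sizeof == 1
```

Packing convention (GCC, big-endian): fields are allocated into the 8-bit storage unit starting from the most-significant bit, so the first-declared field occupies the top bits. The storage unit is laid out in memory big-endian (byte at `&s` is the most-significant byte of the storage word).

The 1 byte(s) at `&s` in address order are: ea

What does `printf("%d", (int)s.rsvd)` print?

[0]=0xea (big-endian) → word 0xea
state [7+:1] = (word>>7) & 0x1 = 1
rsvd [3+:4] = (word>>3) & 0xf = 13  ←
chan [2+:1] = (word>>2) & 0x1 = 0
tag [1+:1] = (word>>1) & 0x1 = 1
slot [0+:1] = (word>>0) & 0x1 = 0

13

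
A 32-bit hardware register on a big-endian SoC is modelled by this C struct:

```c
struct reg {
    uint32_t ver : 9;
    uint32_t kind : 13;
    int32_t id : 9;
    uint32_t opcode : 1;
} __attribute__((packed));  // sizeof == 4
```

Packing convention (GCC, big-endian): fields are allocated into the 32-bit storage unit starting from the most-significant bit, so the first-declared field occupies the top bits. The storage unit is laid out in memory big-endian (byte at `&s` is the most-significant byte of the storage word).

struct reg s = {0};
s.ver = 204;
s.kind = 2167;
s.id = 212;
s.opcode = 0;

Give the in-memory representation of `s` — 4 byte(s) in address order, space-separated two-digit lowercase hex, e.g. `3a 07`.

66 21 dd a8

[23+:9] ver=204 & 0x1ff = 0xcc; word=0x66000000
[10+:13] kind=2167 & 0x1fff = 0x877; word=0x6621dc00
[1+:9] id=212 & 0x1ff = 0xd4; word=0x6621dda8
[0+:1] opcode=0 & 0x1 = 0x0; word=0x6621dda8
word = 0x6621dda8 → big-endian bytes:
  [0]=0x66  [1]=0x21  [2]=0xdd  [3]=0xa8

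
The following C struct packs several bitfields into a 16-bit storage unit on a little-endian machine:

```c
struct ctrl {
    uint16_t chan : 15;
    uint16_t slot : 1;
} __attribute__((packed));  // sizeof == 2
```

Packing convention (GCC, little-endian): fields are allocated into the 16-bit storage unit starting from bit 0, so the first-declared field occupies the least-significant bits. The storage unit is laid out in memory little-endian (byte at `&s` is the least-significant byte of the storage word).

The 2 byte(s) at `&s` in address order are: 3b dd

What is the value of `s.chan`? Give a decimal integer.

[0]=0x3b [1]=0xdd (little-endian) → word 0xdd3b
chan:15 @ bit 0 → (0xdd3b>>0)&0x7fff = 0x5d3b  ←
slot:1 @ bit 15 → (0xdd3b>>15)&0x1 = 0x1

23867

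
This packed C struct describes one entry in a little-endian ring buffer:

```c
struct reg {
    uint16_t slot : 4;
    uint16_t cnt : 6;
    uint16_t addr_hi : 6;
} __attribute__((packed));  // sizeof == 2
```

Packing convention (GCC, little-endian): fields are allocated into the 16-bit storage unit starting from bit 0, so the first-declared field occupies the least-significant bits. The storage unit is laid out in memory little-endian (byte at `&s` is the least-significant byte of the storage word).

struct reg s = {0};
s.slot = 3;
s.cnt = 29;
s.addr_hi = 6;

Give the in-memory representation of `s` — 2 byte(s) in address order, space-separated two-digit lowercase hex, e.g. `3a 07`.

[0+:4] slot=3 & 0xf = 0x3; word=0x0003
[4+:6] cnt=29 & 0x3f = 0x1d; word=0x01d3
[10+:6] addr_hi=6 & 0x3f = 0x6; word=0x19d3
word = 0x19d3 → little-endian bytes:
  [0]=0xd3  [1]=0x19

d3 19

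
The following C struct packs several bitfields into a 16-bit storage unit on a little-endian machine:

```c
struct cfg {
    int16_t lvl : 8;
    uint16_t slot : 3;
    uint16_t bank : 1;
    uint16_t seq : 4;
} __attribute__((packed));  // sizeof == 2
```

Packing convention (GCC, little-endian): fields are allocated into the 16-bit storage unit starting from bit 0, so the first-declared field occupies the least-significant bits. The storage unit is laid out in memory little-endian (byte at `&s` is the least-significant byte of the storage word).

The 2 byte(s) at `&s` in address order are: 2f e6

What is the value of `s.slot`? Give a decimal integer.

[0]=0x2f [1]=0xe6 (little-endian) → word 0xe62f
lvl:8 @ bit 0 → (0xe62f>>0)&0xff = 0x2f
slot:3 @ bit 8 → (0xe62f>>8)&0x7 = 0x6  ←
bank:1 @ bit 11 → (0xe62f>>11)&0x1 = 0x0
seq:4 @ bit 12 → (0xe62f>>12)&0xf = 0xe

6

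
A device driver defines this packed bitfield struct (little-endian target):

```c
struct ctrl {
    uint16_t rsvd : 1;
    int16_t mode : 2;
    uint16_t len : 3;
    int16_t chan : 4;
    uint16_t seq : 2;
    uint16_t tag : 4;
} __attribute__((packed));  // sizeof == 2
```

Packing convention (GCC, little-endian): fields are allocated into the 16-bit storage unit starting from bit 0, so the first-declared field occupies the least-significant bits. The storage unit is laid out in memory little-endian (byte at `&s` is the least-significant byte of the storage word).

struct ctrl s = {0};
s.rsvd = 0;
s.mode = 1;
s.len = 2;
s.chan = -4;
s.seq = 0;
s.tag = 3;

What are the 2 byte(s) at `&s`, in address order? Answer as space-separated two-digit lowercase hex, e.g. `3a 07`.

[0+:1] rsvd=0 & 0x1 = 0x0; word=0x0000
[1+:2] mode=1 & 0x3 = 0x1; word=0x0002
[3+:3] len=2 & 0x7 = 0x2; word=0x0012
[6+:4] chan=-4 & 0xf = 0xc; word=0x0312
[10+:2] seq=0 & 0x3 = 0x0; word=0x0312
[12+:4] tag=3 & 0xf = 0x3; word=0x3312
word = 0x3312 → little-endian bytes:
  [0]=0x12  [1]=0x33

12 33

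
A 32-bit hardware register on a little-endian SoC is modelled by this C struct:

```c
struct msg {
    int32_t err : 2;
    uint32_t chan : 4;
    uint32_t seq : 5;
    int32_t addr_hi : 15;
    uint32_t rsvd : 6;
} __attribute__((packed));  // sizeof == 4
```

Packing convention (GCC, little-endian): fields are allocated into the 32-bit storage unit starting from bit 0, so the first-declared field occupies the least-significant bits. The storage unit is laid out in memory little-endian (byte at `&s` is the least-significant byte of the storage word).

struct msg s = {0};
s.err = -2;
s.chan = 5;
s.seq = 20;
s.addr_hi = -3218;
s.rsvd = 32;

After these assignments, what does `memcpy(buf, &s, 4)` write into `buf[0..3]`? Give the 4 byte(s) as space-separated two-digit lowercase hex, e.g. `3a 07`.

[0+:2] err=-2 & 0x3 = 0x2; word=0x00000002
[2+:4] chan=5 & 0xf = 0x5; word=0x00000016
[6+:5] seq=20 & 0x1f = 0x14; word=0x00000516
[11+:15] addr_hi=-3218 & 0x7fff = 0x736e; word=0x039b7516
[26+:6] rsvd=32 & 0x3f = 0x20; word=0x839b7516
word = 0x839b7516 → little-endian bytes:
  [0]=0x16  [1]=0x75  [2]=0x9b  [3]=0x83

16 75 9b 83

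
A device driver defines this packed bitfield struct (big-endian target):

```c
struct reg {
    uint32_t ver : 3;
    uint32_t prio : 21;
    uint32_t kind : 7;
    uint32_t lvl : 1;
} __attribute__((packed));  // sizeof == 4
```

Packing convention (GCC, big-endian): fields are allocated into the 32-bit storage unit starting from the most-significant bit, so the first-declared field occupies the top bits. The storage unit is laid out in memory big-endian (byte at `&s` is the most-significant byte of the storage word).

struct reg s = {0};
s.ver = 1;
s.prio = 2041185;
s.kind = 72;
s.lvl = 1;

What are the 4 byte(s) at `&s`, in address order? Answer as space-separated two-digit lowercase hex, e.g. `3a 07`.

[29+:3] ver=1 & 0x7 = 0x1; word=0x20000000
[8+:21] prio=2041185 & 0x1fffff = 0x1f2561; word=0x3f256100
[1+:7] kind=72 & 0x7f = 0x48; word=0x3f256190
[0+:1] lvl=1 & 0x1 = 0x1; word=0x3f256191
word = 0x3f256191 → big-endian bytes:
  [0]=0x3f  [1]=0x25  [2]=0x61  [3]=0x91

3f 25 61 91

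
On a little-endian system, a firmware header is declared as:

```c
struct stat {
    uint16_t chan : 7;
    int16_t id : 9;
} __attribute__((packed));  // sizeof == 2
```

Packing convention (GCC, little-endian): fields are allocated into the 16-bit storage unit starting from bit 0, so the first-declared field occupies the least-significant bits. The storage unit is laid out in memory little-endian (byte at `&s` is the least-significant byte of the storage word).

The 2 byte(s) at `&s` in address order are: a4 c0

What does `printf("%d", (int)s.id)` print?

-127

[0]=0xa4 [1]=0xc0 (little-endian) → word 0xc0a4
chan:7 @ bit 0 → (0xc0a4>>0)&0x7f = 0x24
id:9 @ bit 7 → (0xc0a4>>7)&0x1ff = 0x181  ←
id signed 9b, MSB=1: 385 - 512 = -127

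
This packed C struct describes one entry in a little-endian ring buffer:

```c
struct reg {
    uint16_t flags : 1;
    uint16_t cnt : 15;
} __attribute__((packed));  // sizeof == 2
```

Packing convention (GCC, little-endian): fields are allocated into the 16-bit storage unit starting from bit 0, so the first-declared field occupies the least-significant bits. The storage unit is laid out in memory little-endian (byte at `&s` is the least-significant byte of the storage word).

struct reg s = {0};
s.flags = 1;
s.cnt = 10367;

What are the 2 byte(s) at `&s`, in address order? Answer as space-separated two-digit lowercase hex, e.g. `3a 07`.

ff 50

[0+:1] flags=1 & 0x1 = 0x1; word=0x0001
[1+:15] cnt=10367 & 0x7fff = 0x287f; word=0x50ff
word = 0x50ff → little-endian bytes:
  [0]=0xff  [1]=0x50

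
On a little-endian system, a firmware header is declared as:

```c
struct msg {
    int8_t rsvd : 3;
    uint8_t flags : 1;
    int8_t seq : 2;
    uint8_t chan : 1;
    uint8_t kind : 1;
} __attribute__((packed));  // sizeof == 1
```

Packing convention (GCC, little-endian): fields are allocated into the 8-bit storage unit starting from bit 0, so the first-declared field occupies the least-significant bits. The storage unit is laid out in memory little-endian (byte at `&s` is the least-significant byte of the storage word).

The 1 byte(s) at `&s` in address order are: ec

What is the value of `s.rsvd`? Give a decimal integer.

[0]=0xec (little-endian) → word 0xec
rsvd:3 @ bit 0 → (0xec>>0)&0x7 = 0x4  ←
flags:1 @ bit 3 → (0xec>>3)&0x1 = 0x1
seq:2 @ bit 4 → (0xec>>4)&0x3 = 0x2
chan:1 @ bit 6 → (0xec>>6)&0x1 = 0x1
kind:1 @ bit 7 → (0xec>>7)&0x1 = 0x1
rsvd signed 3b, MSB=1: 4 - 8 = -4

-4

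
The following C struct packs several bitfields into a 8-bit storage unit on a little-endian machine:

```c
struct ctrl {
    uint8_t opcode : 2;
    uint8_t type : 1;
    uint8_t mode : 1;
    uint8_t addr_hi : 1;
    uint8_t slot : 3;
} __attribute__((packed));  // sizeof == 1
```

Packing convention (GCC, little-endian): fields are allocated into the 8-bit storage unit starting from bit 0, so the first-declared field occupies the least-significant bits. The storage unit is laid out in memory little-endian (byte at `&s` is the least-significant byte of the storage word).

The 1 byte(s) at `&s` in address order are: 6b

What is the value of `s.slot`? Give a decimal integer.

[0]=0x6b (little-endian) → word 0x6b
opcode:2 @ bit 0 → (0x6b>>0)&0x3 = 0x3
type:1 @ bit 2 → (0x6b>>2)&0x1 = 0x0
mode:1 @ bit 3 → (0x6b>>3)&0x1 = 0x1
addr_hi:1 @ bit 4 → (0x6b>>4)&0x1 = 0x0
slot:3 @ bit 5 → (0x6b>>5)&0x7 = 0x3  ←

3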